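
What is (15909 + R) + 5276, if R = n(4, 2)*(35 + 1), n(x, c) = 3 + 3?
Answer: 21401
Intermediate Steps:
n(x, c) = 6
R = 216 (R = 6*(35 + 1) = 6*36 = 216)
(15909 + R) + 5276 = (15909 + 216) + 5276 = 16125 + 5276 = 21401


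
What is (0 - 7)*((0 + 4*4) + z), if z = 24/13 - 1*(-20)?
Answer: -3444/13 ≈ -264.92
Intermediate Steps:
z = 284/13 (z = 24*(1/13) + 20 = 24/13 + 20 = 284/13 ≈ 21.846)
(0 - 7)*((0 + 4*4) + z) = (0 - 7)*((0 + 4*4) + 284/13) = -7*((0 + 16) + 284/13) = -7*(16 + 284/13) = -7*492/13 = -3444/13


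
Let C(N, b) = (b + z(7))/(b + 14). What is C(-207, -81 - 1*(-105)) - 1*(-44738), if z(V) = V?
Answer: 1700075/38 ≈ 44739.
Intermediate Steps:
C(N, b) = (7 + b)/(14 + b) (C(N, b) = (b + 7)/(b + 14) = (7 + b)/(14 + b))
C(-207, -81 - 1*(-105)) - 1*(-44738) = (7 + (-81 - 1*(-105)))/(14 + (-81 - 1*(-105))) - 1*(-44738) = (7 + (-81 + 105))/(14 + (-81 + 105)) + 44738 = (7 + 24)/(14 + 24) + 44738 = 31/38 + 44738 = 1700075/38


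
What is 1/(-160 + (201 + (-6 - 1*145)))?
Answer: -1/110 ≈ -0.0090909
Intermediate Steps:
1/(-160 + (201 + (-6 - 1*145))) = 1/(-160 + (201 + (-6 - 145))) = 1/(-160 + (201 - 151)) = 1/(-160 + 50) = 1/(-110) = -1/110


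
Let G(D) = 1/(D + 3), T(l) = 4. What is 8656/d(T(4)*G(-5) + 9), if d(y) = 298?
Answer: 4328/149 ≈ 29.047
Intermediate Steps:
G(D) = 1/(3 + D)
8656/d(T(4)*G(-5) + 9) = 8656/298 = 8656*(1/298) = 4328/149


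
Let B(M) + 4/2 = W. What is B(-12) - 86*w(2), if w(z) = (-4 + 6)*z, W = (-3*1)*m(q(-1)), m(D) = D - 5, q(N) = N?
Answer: -328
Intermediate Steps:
m(D) = -5 + D
W = 18 (W = (-3*1)*(-5 - 1) = -3*(-6) = 18)
w(z) = 2*z
B(M) = 16 (B(M) = -2 + 18 = 16)
B(-12) - 86*w(2) = 16 - 172*2 = 16 - 86*4 = 16 - 344 = -328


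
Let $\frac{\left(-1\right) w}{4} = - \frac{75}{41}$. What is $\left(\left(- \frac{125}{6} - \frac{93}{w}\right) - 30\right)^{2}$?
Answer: $\frac{363397969}{90000} \approx 4037.8$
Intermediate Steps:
$w = \frac{300}{41}$ ($w = - 4 \left(- \frac{75}{41}\right) = - 4 \left(\left(-75\right) \frac{1}{41}\right) = \left(-4\right) \left(- \frac{75}{41}\right) = \frac{300}{41} \approx 7.3171$)
$\left(\left(- \frac{125}{6} - \frac{93}{w}\right) - 30\right)^{2} = \left(\left(- \frac{125}{6} - \frac{93}{\frac{300}{41}}\right) - 30\right)^{2} = \left(\left(\left(-125\right) \frac{1}{6} - \frac{1271}{100}\right) - 30\right)^{2} = \left(\left(- \frac{125}{6} - \frac{1271}{100}\right) - 30\right)^{2} = \left(- \frac{10063}{300} - 30\right)^{2} = \left(- \frac{19063}{300}\right)^{2} = \frac{363397969}{90000}$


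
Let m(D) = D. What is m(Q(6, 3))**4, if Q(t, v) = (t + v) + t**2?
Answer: 4100625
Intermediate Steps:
Q(t, v) = t + v + t**2
m(Q(6, 3))**4 = (6 + 3 + 6**2)**4 = (6 + 3 + 36)**4 = 45**4 = 4100625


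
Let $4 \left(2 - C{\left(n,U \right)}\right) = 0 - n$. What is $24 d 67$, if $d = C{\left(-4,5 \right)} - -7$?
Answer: $12864$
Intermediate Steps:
$C{\left(n,U \right)} = 2 + \frac{n}{4}$ ($C{\left(n,U \right)} = 2 - \frac{0 - n}{4} = 2 - \frac{\left(-1\right) n}{4} = 2 + \frac{n}{4}$)
$d = 8$ ($d = \left(2 + \frac{1}{4} \left(-4\right)\right) - -7 = \left(2 - 1\right) + 7 = 1 + 7 = 8$)
$24 d 67 = 24 \cdot 8 \cdot 67 = 192 \cdot 67 = 12864$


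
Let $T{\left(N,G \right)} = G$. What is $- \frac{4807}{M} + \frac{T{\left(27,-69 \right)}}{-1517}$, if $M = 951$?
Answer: $- \frac{7226600}{1442667} \approx -5.0092$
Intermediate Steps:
$- \frac{4807}{M} + \frac{T{\left(27,-69 \right)}}{-1517} = - \frac{4807}{951} - \frac{69}{-1517} = \left(-4807\right) \frac{1}{951} - - \frac{69}{1517} = - \frac{4807}{951} + \frac{69}{1517} = - \frac{7226600}{1442667}$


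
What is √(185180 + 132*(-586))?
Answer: 2*√26957 ≈ 328.37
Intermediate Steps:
√(185180 + 132*(-586)) = √(185180 - 77352) = √107828 = 2*√26957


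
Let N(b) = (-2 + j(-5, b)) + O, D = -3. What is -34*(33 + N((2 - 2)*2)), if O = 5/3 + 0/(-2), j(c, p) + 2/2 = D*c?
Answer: -4760/3 ≈ -1586.7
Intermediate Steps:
j(c, p) = -1 - 3*c
O = 5/3 (O = 5*(⅓) + 0*(-½) = 5/3 + 0 = 5/3 ≈ 1.6667)
N(b) = 41/3 (N(b) = (-2 + (-1 - 3*(-5))) + 5/3 = (-2 + (-1 + 15)) + 5/3 = (-2 + 14) + 5/3 = 12 + 5/3 = 41/3)
-34*(33 + N((2 - 2)*2)) = -34*(33 + 41/3) = -34*140/3 = -4760/3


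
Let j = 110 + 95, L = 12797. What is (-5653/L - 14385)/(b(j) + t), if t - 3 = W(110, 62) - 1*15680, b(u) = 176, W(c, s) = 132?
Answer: 184090498/196677093 ≈ 0.93600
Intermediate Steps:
j = 205
t = -15545 (t = 3 + (132 - 1*15680) = 3 + (132 - 15680) = 3 - 15548 = -15545)
(-5653/L - 14385)/(b(j) + t) = (-5653/12797 - 14385)/(176 - 15545) = (-5653*1/12797 - 14385)/(-15369) = (-5653/12797 - 14385)*(-1/15369) = -184090498/12797*(-1/15369) = 184090498/196677093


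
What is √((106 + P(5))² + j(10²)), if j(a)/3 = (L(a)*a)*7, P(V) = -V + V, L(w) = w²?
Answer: 2*√5252809 ≈ 4583.8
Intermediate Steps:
P(V) = 0
j(a) = 21*a³ (j(a) = 3*((a²*a)*7) = 3*(a³*7) = 3*(7*a³) = 21*a³)
√((106 + P(5))² + j(10²)) = √((106 + 0)² + 21*(10²)³) = √(106² + 21*100³) = √(11236 + 21*1000000) = √(11236 + 21000000) = √21011236 = 2*√5252809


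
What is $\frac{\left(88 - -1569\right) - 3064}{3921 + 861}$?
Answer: $- \frac{469}{1594} \approx -0.29423$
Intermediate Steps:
$\frac{\left(88 - -1569\right) - 3064}{3921 + 861} = \frac{\left(88 + 1569\right) - 3064}{4782} = \left(1657 - 3064\right) \frac{1}{4782} = \left(-1407\right) \frac{1}{4782} = - \frac{469}{1594}$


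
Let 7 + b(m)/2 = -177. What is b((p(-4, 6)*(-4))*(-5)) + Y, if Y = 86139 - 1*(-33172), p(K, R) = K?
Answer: 118943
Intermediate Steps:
Y = 119311 (Y = 86139 + 33172 = 119311)
b(m) = -368 (b(m) = -14 + 2*(-177) = -14 - 354 = -368)
b((p(-4, 6)*(-4))*(-5)) + Y = -368 + 119311 = 118943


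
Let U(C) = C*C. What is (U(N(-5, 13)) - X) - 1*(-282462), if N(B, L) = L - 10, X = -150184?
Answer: 432655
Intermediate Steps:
N(B, L) = -10 + L
U(C) = C**2
(U(N(-5, 13)) - X) - 1*(-282462) = ((-10 + 13)**2 - 1*(-150184)) - 1*(-282462) = (3**2 + 150184) + 282462 = (9 + 150184) + 282462 = 150193 + 282462 = 432655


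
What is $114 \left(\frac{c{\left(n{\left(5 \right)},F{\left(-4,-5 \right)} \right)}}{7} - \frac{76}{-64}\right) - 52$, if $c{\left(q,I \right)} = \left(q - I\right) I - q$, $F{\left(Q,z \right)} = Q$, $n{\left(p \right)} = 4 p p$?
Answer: $- \frac{465923}{56} \approx -8320.0$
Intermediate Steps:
$n{\left(p \right)} = 4 p^{2}$
$c{\left(q,I \right)} = - q + I \left(q - I\right)$ ($c{\left(q,I \right)} = I \left(q - I\right) - q = - q + I \left(q - I\right)$)
$114 \left(\frac{c{\left(n{\left(5 \right)},F{\left(-4,-5 \right)} \right)}}{7} - \frac{76}{-64}\right) - 52 = 114 \left(\frac{- 4 \cdot 5^{2} - \left(-4\right)^{2} - 4 \cdot 4 \cdot 5^{2}}{7} - \frac{76}{-64}\right) - 52 = 114 \left(\left(- 4 \cdot 25 - 16 - 4 \cdot 4 \cdot 25\right) \frac{1}{7} - - \frac{19}{16}\right) - 52 = 114 \left(\left(\left(-1\right) 100 - 16 - 400\right) \frac{1}{7} + \frac{19}{16}\right) - 52 = 114 \left(\left(-100 - 16 - 400\right) \frac{1}{7} + \frac{19}{16}\right) - 52 = 114 \left(\left(-516\right) \frac{1}{7} + \frac{19}{16}\right) - 52 = 114 \left(- \frac{516}{7} + \frac{19}{16}\right) - 52 = 114 \left(- \frac{8123}{112}\right) - 52 = - \frac{463011}{56} - 52 = - \frac{465923}{56}$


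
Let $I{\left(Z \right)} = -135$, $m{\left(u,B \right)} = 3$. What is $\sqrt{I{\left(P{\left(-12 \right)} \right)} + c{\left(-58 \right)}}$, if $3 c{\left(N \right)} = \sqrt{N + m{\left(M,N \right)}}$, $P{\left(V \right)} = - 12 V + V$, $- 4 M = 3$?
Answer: $\frac{\sqrt{-1215 + 3 i \sqrt{55}}}{3} \approx 0.10638 + 11.619 i$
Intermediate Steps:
$M = - \frac{3}{4}$ ($M = \left(- \frac{1}{4}\right) 3 = - \frac{3}{4} \approx -0.75$)
$P{\left(V \right)} = - 11 V$
$c{\left(N \right)} = \frac{\sqrt{3 + N}}{3}$ ($c{\left(N \right)} = \frac{\sqrt{N + 3}}{3} = \frac{\sqrt{3 + N}}{3}$)
$\sqrt{I{\left(P{\left(-12 \right)} \right)} + c{\left(-58 \right)}} = \sqrt{-135 + \frac{\sqrt{3 - 58}}{3}} = \sqrt{-135 + \frac{\sqrt{-55}}{3}} = \sqrt{-135 + \frac{i \sqrt{55}}{3}}$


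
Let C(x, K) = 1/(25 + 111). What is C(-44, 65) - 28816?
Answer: -3918975/136 ≈ -28816.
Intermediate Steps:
C(x, K) = 1/136
C(-44, 65) - 28816 = 1/136 - 28816 = -3918975/136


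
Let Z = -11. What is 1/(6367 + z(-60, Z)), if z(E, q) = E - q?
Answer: 1/6318 ≈ 0.00015828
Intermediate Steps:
1/(6367 + z(-60, Z)) = 1/(6367 + (-60 - 1*(-11))) = 1/(6367 + (-60 + 11)) = 1/(6367 - 49) = 1/6318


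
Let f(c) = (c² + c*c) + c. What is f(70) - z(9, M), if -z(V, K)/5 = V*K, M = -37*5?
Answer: 1545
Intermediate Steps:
M = -185
f(c) = c + 2*c² (f(c) = (c² + c²) + c = 2*c² + c = c + 2*c²)
z(V, K) = -5*K*V (z(V, K) = -5*V*K = -5*K*V)
f(70) - z(9, M) = 70*(1 + 2*70) - (-5)*(-185)*9 = 70*(1 + 140) - 1*8325 = 70*141 - 8325 = 9870 - 8325 = 1545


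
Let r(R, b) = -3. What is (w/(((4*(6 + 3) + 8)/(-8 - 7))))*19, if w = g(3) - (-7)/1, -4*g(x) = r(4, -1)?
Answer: -8835/176 ≈ -50.199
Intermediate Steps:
g(x) = 3/4 (g(x) = -1/4*(-3) = 3/4)
w = 31/4 (w = 3/4 - (-7)/1 = 3/4 - (-7) = 3/4 - 1*(-7) = 3/4 + 7 = 31/4 ≈ 7.7500)
(w/(((4*(6 + 3) + 8)/(-8 - 7))))*19 = (31/(4*(((4*(6 + 3) + 8)/(-8 - 7)))))*19 = (31/(4*(((4*9 + 8)/(-15)))))*19 = (31/(4*(((36 + 8)*(-1/15)))))*19 = (31/(4*((44*(-1/15)))))*19 = (31/(4*(-44/15)))*19 = ((31/4)*(-15/44))*19 = -465/176*19 = -8835/176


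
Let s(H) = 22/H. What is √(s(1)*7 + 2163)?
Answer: √2317 ≈ 48.135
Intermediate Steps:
√(s(1)*7 + 2163) = √((22/1)*7 + 2163) = √((22*1)*7 + 2163) = √(22*7 + 2163) = √(154 + 2163) = √2317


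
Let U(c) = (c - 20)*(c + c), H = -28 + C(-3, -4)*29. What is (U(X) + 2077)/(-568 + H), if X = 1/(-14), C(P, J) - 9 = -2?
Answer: -203827/38514 ≈ -5.2923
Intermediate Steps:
C(P, J) = 7 (C(P, J) = 9 - 2 = 7)
X = -1/14 ≈ -0.071429
H = 175 (H = -28 + 7*29 = -28 + 203 = 175)
U(c) = 2*c*(-20 + c) (U(c) = (-20 + c)*(2*c) = 2*c*(-20 + c))
(U(X) + 2077)/(-568 + H) = (2*(-1/14)*(-20 - 1/14) + 2077)/(-568 + 175) = (2*(-1/14)*(-281/14) + 2077)/(-393) = (281/98 + 2077)*(-1/393) = (203827/98)*(-1/393) = -203827/38514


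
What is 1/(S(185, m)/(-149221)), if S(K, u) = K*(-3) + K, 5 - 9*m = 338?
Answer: 4033/10 ≈ 403.30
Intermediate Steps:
m = -37 (m = 5/9 - 1/9*338 = 5/9 - 338/9 = -37)
S(K, u) = -2*K (S(K, u) = -3*K + K = -2*K)
1/(S(185, m)/(-149221)) = 1/(-2*185/(-149221)) = 1/(-370*(-1/149221)) = 1/(10/4033) = 4033/10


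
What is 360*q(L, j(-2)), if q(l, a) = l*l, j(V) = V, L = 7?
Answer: 17640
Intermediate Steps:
q(l, a) = l²
360*q(L, j(-2)) = 360*7² = 360*49 = 17640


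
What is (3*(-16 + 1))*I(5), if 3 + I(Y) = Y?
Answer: -90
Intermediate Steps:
I(Y) = -3 + Y
(3*(-16 + 1))*I(5) = (3*(-16 + 1))*(-3 + 5) = (3*(-15))*2 = -45*2 = -90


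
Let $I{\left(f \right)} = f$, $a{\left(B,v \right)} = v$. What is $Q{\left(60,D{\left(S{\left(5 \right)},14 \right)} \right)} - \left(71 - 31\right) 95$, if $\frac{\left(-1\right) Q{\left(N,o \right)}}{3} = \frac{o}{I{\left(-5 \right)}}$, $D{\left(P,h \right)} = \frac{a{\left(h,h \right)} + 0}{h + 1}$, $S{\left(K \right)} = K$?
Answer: $- \frac{94986}{25} \approx -3799.4$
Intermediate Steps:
$D{\left(P,h \right)} = \frac{h}{1 + h}$ ($D{\left(P,h \right)} = \frac{h + 0}{h + 1} = \frac{h}{1 + h}$)
$Q{\left(N,o \right)} = \frac{3 o}{5}$ ($Q{\left(N,o \right)} = - 3 \frac{o}{-5} = - 3 o \left(- \frac{1}{5}\right) = - 3 \left(- \frac{o}{5}\right) = \frac{3 o}{5}$)
$Q{\left(60,D{\left(S{\left(5 \right)},14 \right)} \right)} - \left(71 - 31\right) 95 = \frac{3 \frac{14}{1 + 14}}{5} - \left(71 - 31\right) 95 = \frac{3 \cdot \frac{14}{15}}{5} - 40 \cdot 95 = \frac{3 \cdot 14 \cdot \frac{1}{15}}{5} - 3800 = \frac{3}{5} \cdot \frac{14}{15} - 3800 = \frac{14}{25} - 3800 = - \frac{94986}{25}$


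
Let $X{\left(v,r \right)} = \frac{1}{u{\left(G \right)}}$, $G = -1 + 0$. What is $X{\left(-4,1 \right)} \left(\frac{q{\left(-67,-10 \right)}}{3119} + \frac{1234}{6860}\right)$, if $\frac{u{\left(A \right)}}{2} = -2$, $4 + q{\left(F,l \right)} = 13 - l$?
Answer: $- \frac{1989593}{42792680} \approx -0.046494$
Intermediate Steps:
$q{\left(F,l \right)} = 9 - l$ ($q{\left(F,l \right)} = -4 - \left(-13 + l\right) = 9 - l$)
$G = -1$
$u{\left(A \right)} = -4$ ($u{\left(A \right)} = 2 \left(-2\right) = -4$)
$X{\left(v,r \right)} = - \frac{1}{4}$ ($X{\left(v,r \right)} = \frac{1}{-4} = - \frac{1}{4}$)
$X{\left(-4,1 \right)} \left(\frac{q{\left(-67,-10 \right)}}{3119} + \frac{1234}{6860}\right) = - \frac{\frac{9 - -10}{3119} + \frac{1234}{6860}}{4} = - \frac{\left(9 + 10\right) \frac{1}{3119} + 1234 \cdot \frac{1}{6860}}{4} = - \frac{19 \cdot \frac{1}{3119} + \frac{617}{3430}}{4} = - \frac{\frac{19}{3119} + \frac{617}{3430}}{4} = \left(- \frac{1}{4}\right) \frac{1989593}{10698170} = - \frac{1989593}{42792680}$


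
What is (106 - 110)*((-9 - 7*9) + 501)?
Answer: -1716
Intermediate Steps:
(106 - 110)*((-9 - 7*9) + 501) = -4*((-9 - 63) + 501) = -4*(-72 + 501) = -4*429 = -1716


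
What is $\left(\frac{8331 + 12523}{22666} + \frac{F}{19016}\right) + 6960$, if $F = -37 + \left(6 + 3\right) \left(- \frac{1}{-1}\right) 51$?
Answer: $\frac{750070512619}{107754164} \approx 6960.9$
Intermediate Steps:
$F = 422$ ($F = -37 + 9 \left(\left(-1\right) \left(-1\right)\right) 51 = -37 + 9 \cdot 1 \cdot 51 = -37 + 9 \cdot 51 = -37 + 459 = 422$)
$\left(\frac{8331 + 12523}{22666} + \frac{F}{19016}\right) + 6960 = \left(\frac{8331 + 12523}{22666} + \frac{422}{19016}\right) + 6960 = \left(20854 \cdot \frac{1}{22666} + 422 \cdot \frac{1}{19016}\right) + 6960 = \left(\frac{10427}{11333} + \frac{211}{9508}\right) + 6960 = \frac{101531179}{107754164} + 6960 = \frac{750070512619}{107754164}$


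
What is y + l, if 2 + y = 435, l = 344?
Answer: 777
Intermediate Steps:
y = 433 (y = -2 + 435 = 433)
y + l = 433 + 344 = 777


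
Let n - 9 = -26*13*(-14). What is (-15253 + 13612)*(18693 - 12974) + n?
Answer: -9380138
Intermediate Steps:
n = 4741 (n = 9 - 26*13*(-14) = 9 - 338*(-14) = 9 + 4732 = 4741)
(-15253 + 13612)*(18693 - 12974) + n = (-15253 + 13612)*(18693 - 12974) + 4741 = -1641*5719 + 4741 = -9384879 + 4741 = -9380138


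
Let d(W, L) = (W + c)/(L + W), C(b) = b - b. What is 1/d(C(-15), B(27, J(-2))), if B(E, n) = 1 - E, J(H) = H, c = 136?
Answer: -13/68 ≈ -0.19118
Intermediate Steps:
C(b) = 0
d(W, L) = (136 + W)/(L + W) (d(W, L) = (W + 136)/(L + W) = (136 + W)/(L + W))
1/d(C(-15), B(27, J(-2))) = 1/((136 + 0)/((1 - 1*27) + 0)) = 1/(136/((1 - 27) + 0)) = 1/(136/(-26 + 0)) = 1/(136/(-26)) = 1/(-1/26*136) = 1/(-68/13) = -13/68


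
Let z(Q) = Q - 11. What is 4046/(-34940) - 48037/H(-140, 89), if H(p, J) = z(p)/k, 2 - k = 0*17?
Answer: 1678107307/2637970 ≈ 636.14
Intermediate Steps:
z(Q) = -11 + Q
k = 2 (k = 2 - 0*17 = 2 - 1*0 = 2 + 0 = 2)
H(p, J) = -11/2 + p/2 (H(p, J) = (-11 + p)/2 = (-11 + p)*(½) = -11/2 + p/2)
4046/(-34940) - 48037/H(-140, 89) = 4046/(-34940) - 48037/(-11/2 + (½)*(-140)) = 4046*(-1/34940) - 48037/(-11/2 - 70) = -2023/17470 - 48037/(-151/2) = -2023/17470 - 48037*(-2/151) = -2023/17470 + 96074/151 = 1678107307/2637970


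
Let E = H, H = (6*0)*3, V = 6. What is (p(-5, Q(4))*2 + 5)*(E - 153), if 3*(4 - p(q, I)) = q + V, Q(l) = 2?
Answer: -1887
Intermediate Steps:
p(q, I) = 2 - q/3 (p(q, I) = 4 - (q + 6)/3 = 4 - (6 + q)/3 = 4 + (-2 - q/3) = 2 - q/3)
H = 0 (H = 0*3 = 0)
E = 0
(p(-5, Q(4))*2 + 5)*(E - 153) = ((2 - ⅓*(-5))*2 + 5)*(0 - 153) = ((2 + 5/3)*2 + 5)*(-153) = ((11/3)*2 + 5)*(-153) = (22/3 + 5)*(-153) = (37/3)*(-153) = -1887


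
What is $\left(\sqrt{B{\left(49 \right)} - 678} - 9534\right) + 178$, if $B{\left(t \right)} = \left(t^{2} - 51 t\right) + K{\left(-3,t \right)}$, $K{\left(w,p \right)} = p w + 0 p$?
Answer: $-9356 + i \sqrt{923} \approx -9356.0 + 30.381 i$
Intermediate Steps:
$K{\left(w,p \right)} = p w$ ($K{\left(w,p \right)} = p w + 0 = p w$)
$B{\left(t \right)} = t^{2} - 54 t$ ($B{\left(t \right)} = \left(t^{2} - 51 t\right) + t \left(-3\right) = \left(t^{2} - 51 t\right) - 3 t = t^{2} - 54 t$)
$\left(\sqrt{B{\left(49 \right)} - 678} - 9534\right) + 178 = \left(\sqrt{49 \left(-54 + 49\right) - 678} - 9534\right) + 178 = \left(\sqrt{49 \left(-5\right) - 678} - 9534\right) + 178 = \left(\sqrt{-245 - 678} - 9534\right) + 178 = \left(\sqrt{-923} - 9534\right) + 178 = \left(i \sqrt{923} - 9534\right) + 178 = \left(-9534 + i \sqrt{923}\right) + 178 = -9356 + i \sqrt{923}$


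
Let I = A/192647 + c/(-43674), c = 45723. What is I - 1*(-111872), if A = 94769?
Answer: 10818952530443/96708794 ≈ 1.1187e+5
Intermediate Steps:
I = -53671925/96708794 (I = 94769/192647 + 45723/(-43674) = 94769*(1/192647) + 45723*(-1/43674) = 94769/192647 - 15241/14558 = -53671925/96708794 ≈ -0.55499)
I - 1*(-111872) = -53671925/96708794 - 1*(-111872) = -53671925/96708794 + 111872 = 10818952530443/96708794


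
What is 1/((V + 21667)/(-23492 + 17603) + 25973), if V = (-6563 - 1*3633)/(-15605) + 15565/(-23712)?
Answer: 2179081700640/56589271663705073 ≈ 3.8507e-5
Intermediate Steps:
V = -1124273/370025760 (V = (-6563 - 3633)*(-1/15605) + 15565*(-1/23712) = -10196*(-1/15605) - 15565/23712 = 10196/15605 - 15565/23712 = -1124273/370025760 ≈ -0.0030384)
1/((V + 21667)/(-23492 + 17603) + 25973) = 1/((-1124273/370025760 + 21667)/(-23492 + 17603) + 25973) = 1/((8017347017647/370025760)/(-5889) + 25973) = 1/((8017347017647/370025760)*(-1/5889) + 25973) = 1/(-8017347017647/2179081700640 + 25973) = 1/(56589271663705073/2179081700640) = 2179081700640/56589271663705073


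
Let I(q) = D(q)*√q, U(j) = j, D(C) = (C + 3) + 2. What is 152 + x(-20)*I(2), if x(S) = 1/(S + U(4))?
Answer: 152 - 7*√2/16 ≈ 151.38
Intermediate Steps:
D(C) = 5 + C (D(C) = (3 + C) + 2 = 5 + C)
I(q) = √q*(5 + q) (I(q) = (5 + q)*√q = √q*(5 + q))
x(S) = 1/(4 + S) (x(S) = 1/(S + 4) = 1/(4 + S))
152 + x(-20)*I(2) = 152 + (√2*(5 + 2))/(4 - 20) = 152 + (√2*7)/(-16) = 152 - 7*√2/16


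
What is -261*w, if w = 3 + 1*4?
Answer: -1827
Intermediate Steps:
w = 7 (w = 3 + 4 = 7)
-261*w = -261*7 = -1827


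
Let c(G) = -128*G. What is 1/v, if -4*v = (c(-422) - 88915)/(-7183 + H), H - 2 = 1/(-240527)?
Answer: -6908897552/8394151773 ≈ -0.82306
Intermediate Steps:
H = 481053/240527 (H = 2 + 1/(-240527) = 2 - 1/240527 = 481053/240527 ≈ 2.0000)
v = -8394151773/6908897552 (v = -(-128*(-422) - 88915)/(4*(-7183 + 481053/240527)) = -(54016 - 88915)/(4*(-1727224388/240527)) = -(-34899)*(-240527)/(4*1727224388) = -¼*8394151773/1727224388 = -8394151773/6908897552 ≈ -1.2150)
1/v = 1/(-8394151773/6908897552) = -6908897552/8394151773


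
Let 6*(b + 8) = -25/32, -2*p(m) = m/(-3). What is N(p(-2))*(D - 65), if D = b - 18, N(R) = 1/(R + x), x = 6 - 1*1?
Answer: -17497/896 ≈ -19.528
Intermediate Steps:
x = 5 (x = 6 - 1 = 5)
p(m) = m/6 (p(m) = -m/(2*(-3)) = -m*(-1)/(2*3) = -(-1)*m/6 = m/6)
b = -1561/192 (b = -8 + (-25/32)/6 = -8 + (-25*1/32)/6 = -8 + (⅙)*(-25/32) = -8 - 25/192 = -1561/192 ≈ -8.1302)
N(R) = 1/(5 + R) (N(R) = 1/(R + 5) = 1/(5 + R))
D = -5017/192 (D = -1561/192 - 18 = -5017/192 ≈ -26.130)
N(p(-2))*(D - 65) = (-5017/192 - 65)/(5 + (⅙)*(-2)) = -17497/192/(5 - ⅓) = -17497/192/(14/3) = (3/14)*(-17497/192) = -17497/896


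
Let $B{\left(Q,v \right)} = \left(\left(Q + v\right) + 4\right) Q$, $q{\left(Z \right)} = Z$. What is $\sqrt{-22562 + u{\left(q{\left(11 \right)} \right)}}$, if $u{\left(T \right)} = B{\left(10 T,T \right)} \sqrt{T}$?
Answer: $\sqrt{-22562 + 13750 \sqrt{11}} \approx 151.79$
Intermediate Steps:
$B{\left(Q,v \right)} = Q \left(4 + Q + v\right)$ ($B{\left(Q,v \right)} = \left(4 + Q + v\right) Q = Q \left(4 + Q + v\right)$)
$u{\left(T \right)} = 10 T^{\frac{3}{2}} \left(4 + 11 T\right)$ ($u{\left(T \right)} = 10 T \left(4 + 10 T + T\right) \sqrt{T} = 10 T \left(4 + 11 T\right) \sqrt{T} = 10 T^{\frac{3}{2}} \left(4 + 11 T\right)$)
$\sqrt{-22562 + u{\left(q{\left(11 \right)} \right)}} = \sqrt{-22562 + 11^{\frac{3}{2}} \left(40 + 110 \cdot 11\right)} = \sqrt{-22562 + 11 \sqrt{11} \left(40 + 1210\right)} = \sqrt{-22562 + 11 \sqrt{11} \cdot 1250} = \sqrt{-22562 + 13750 \sqrt{11}}$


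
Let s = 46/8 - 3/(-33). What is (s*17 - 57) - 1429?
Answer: -61015/44 ≈ -1386.7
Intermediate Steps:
s = 257/44 (s = 46*(1/8) - 3*(-1/33) = 23/4 + 1/11 = 257/44 ≈ 5.8409)
(s*17 - 57) - 1429 = ((257/44)*17 - 57) - 1429 = (4369/44 - 57) - 1429 = 1861/44 - 1429 = -61015/44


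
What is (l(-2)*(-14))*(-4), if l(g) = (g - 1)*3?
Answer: -504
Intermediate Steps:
l(g) = -3 + 3*g (l(g) = (-1 + g)*3 = -3 + 3*g)
(l(-2)*(-14))*(-4) = ((-3 + 3*(-2))*(-14))*(-4) = ((-3 - 6)*(-14))*(-4) = -9*(-14)*(-4) = 126*(-4) = -504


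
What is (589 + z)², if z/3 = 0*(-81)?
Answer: 346921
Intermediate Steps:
z = 0 (z = 3*(0*(-81)) = 3*0 = 0)
(589 + z)² = (589 + 0)² = 589² = 346921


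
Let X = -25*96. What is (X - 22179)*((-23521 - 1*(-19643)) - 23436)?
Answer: 671350806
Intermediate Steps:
X = -2400
(X - 22179)*((-23521 - 1*(-19643)) - 23436) = (-2400 - 22179)*((-23521 - 1*(-19643)) - 23436) = -24579*((-23521 + 19643) - 23436) = -24579*(-3878 - 23436) = -24579*(-27314) = 671350806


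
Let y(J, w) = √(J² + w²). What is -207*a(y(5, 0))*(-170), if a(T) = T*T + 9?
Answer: 1196460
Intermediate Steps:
a(T) = 9 + T² (a(T) = T² + 9 = 9 + T²)
-207*a(y(5, 0))*(-170) = -207*(9 + (√(5² + 0²))²)*(-170) = -207*(9 + (√(25 + 0))²)*(-170) = -207*(9 + (√25)²)*(-170) = -207*(9 + 5²)*(-170) = -207*(9 + 25)*(-170) = -207*34*(-170) = -7038*(-170) = 1196460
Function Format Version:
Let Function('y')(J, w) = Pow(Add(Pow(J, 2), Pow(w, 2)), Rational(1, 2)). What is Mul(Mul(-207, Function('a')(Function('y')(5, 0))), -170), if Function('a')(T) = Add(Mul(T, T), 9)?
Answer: 1196460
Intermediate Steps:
Function('a')(T) = Add(9, Pow(T, 2)) (Function('a')(T) = Add(Pow(T, 2), 9) = Add(9, Pow(T, 2)))
Mul(Mul(-207, Function('a')(Function('y')(5, 0))), -170) = Mul(Mul(-207, Add(9, Pow(Pow(Add(Pow(5, 2), Pow(0, 2)), Rational(1, 2)), 2))), -170) = Mul(Mul(-207, Add(9, Pow(Pow(Add(25, 0), Rational(1, 2)), 2))), -170) = Mul(Mul(-207, Add(9, Pow(Pow(25, Rational(1, 2)), 2))), -170) = Mul(Mul(-207, Add(9, Pow(5, 2))), -170) = Mul(Mul(-207, Add(9, 25)), -170) = Mul(Mul(-207, 34), -170) = Mul(-7038, -170) = 1196460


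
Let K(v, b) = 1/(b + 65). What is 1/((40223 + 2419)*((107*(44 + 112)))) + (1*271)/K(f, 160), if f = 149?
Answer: 43400801597401/711780264 ≈ 60975.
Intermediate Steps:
K(v, b) = 1/(65 + b)
1/((40223 + 2419)*((107*(44 + 112)))) + (1*271)/K(f, 160) = 1/((40223 + 2419)*((107*(44 + 112)))) + (1*271)/(1/(65 + 160)) = 1/(42642*((107*156))) + 271/(1/225) = (1/42642)/16692 + 271/(1/225) = (1/42642)*(1/16692) + 271*225 = 1/711780264 + 60975 = 43400801597401/711780264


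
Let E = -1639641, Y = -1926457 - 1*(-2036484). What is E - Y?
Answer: -1749668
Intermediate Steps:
Y = 110027 (Y = -1926457 + 2036484 = 110027)
E - Y = -1639641 - 1*110027 = -1639641 - 110027 = -1749668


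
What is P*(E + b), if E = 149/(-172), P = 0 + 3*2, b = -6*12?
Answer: -37599/86 ≈ -437.20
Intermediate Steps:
b = -72
P = 6 (P = 0 + 6 = 6)
E = -149/172 (E = 149*(-1/172) = -149/172 ≈ -0.86628)
P*(E + b) = 6*(-149/172 - 72) = 6*(-12533/172) = -37599/86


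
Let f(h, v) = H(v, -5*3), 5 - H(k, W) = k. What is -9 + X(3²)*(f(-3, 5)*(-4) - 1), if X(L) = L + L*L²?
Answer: -747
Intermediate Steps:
H(k, W) = 5 - k
f(h, v) = 5 - v
X(L) = L + L³
-9 + X(3²)*(f(-3, 5)*(-4) - 1) = -9 + (3² + (3²)³)*((5 - 1*5)*(-4) - 1) = -9 + (9 + 9³)*((5 - 5)*(-4) - 1) = -9 + (9 + 729)*(0*(-4) - 1) = -9 + 738*(0 - 1) = -9 + 738*(-1) = -9 - 738 = -747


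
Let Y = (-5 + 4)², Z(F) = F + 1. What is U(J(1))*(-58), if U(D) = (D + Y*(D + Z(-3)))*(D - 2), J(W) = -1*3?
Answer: -2320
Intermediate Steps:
Z(F) = 1 + F
Y = 1 (Y = (-1)² = 1)
J(W) = -3
U(D) = (-2 + D)*(-2 + 2*D) (U(D) = (D + 1*(D + (1 - 3)))*(D - 2) = (D + 1*(D - 2))*(-2 + D) = (D + 1*(-2 + D))*(-2 + D) = (D + (-2 + D))*(-2 + D) = (-2 + 2*D)*(-2 + D) = (-2 + D)*(-2 + 2*D))
U(J(1))*(-58) = (4 - 6*(-3) + 2*(-3)²)*(-58) = (4 + 18 + 2*9)*(-58) = (4 + 18 + 18)*(-58) = 40*(-58) = -2320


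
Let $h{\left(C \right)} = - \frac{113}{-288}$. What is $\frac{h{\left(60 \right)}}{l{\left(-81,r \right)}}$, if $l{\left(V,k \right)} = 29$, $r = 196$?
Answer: $\frac{113}{8352} \approx 0.01353$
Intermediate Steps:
$h{\left(C \right)} = \frac{113}{288}$ ($h{\left(C \right)} = \left(-113\right) \left(- \frac{1}{288}\right) = \frac{113}{288}$)
$\frac{h{\left(60 \right)}}{l{\left(-81,r \right)}} = \frac{113}{288 \cdot 29} = \frac{113}{288} \cdot \frac{1}{29} = \frac{113}{8352}$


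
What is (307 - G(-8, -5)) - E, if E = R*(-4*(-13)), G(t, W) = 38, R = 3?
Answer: 113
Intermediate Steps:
E = 156 (E = 3*(-4*(-13)) = 3*52 = 156)
(307 - G(-8, -5)) - E = (307 - 1*38) - 1*156 = (307 - 38) - 156 = 269 - 156 = 113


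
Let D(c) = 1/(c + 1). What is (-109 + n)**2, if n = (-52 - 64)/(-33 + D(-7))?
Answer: 440790025/39601 ≈ 11131.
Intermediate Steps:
D(c) = 1/(1 + c)
n = 696/199 (n = (-52 - 64)/(-33 + 1/(1 - 7)) = -116/(-33 + 1/(-6)) = -116/(-33 - 1/6) = -116/(-199/6) = -116*(-6/199) = 696/199 ≈ 3.4975)
(-109 + n)**2 = (-109 + 696/199)**2 = (-20995/199)**2 = 440790025/39601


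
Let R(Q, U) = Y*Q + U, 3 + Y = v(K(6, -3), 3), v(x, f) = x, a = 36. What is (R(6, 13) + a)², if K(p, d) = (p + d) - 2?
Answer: 1369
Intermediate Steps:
K(p, d) = -2 + d + p (K(p, d) = (d + p) - 2 = -2 + d + p)
Y = -2 (Y = -3 + (-2 - 3 + 6) = -3 + 1 = -2)
R(Q, U) = U - 2*Q (R(Q, U) = -2*Q + U = U - 2*Q)
(R(6, 13) + a)² = ((13 - 2*6) + 36)² = ((13 - 12) + 36)² = (1 + 36)² = 37² = 1369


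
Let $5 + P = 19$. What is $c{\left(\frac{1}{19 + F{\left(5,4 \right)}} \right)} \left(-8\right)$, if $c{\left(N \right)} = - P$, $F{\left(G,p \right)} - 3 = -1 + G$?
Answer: $112$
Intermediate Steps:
$P = 14$ ($P = -5 + 19 = 14$)
$F{\left(G,p \right)} = 2 + G$ ($F{\left(G,p \right)} = 3 + \left(-1 + G\right) = 2 + G$)
$c{\left(N \right)} = -14$ ($c{\left(N \right)} = \left(-1\right) 14 = -14$)
$c{\left(\frac{1}{19 + F{\left(5,4 \right)}} \right)} \left(-8\right) = \left(-14\right) \left(-8\right) = 112$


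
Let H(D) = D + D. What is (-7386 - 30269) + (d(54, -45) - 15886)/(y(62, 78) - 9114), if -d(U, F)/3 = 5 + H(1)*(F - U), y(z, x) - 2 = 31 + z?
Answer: -339595138/9019 ≈ -37653.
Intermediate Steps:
H(D) = 2*D
y(z, x) = 33 + z (y(z, x) = 2 + (31 + z) = 33 + z)
d(U, F) = -15 - 6*F + 6*U (d(U, F) = -3*(5 + (2*1)*(F - U)) = -3*(5 + 2*(F - U)) = -3*(5 + (-2*U + 2*F)) = -3*(5 - 2*U + 2*F) = -15 - 6*F + 6*U)
(-7386 - 30269) + (d(54, -45) - 15886)/(y(62, 78) - 9114) = (-7386 - 30269) + ((-15 - 6*(-45) + 6*54) - 15886)/((33 + 62) - 9114) = -37655 + ((-15 + 270 + 324) - 15886)/(95 - 9114) = -37655 + (579 - 15886)/(-9019) = -37655 - 15307*(-1/9019) = -37655 + 15307/9019 = -339595138/9019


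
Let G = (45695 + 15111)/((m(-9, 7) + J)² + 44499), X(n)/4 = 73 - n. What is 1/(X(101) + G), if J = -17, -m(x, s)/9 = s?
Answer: -50899/5639882 ≈ -0.0090248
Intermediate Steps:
m(x, s) = -9*s
X(n) = 292 - 4*n (X(n) = 4*(73 - n) = 292 - 4*n)
G = 60806/50899 (G = (45695 + 15111)/((-9*7 - 17)² + 44499) = 60806/((-63 - 17)² + 44499) = 60806/((-80)² + 44499) = 60806/(6400 + 44499) = 60806/50899 ≈ 1.1946)
1/(X(101) + G) = 1/((292 - 4*101) + 60806/50899) = 1/((292 - 404) + 60806/50899) = 1/(-112 + 60806/50899) = 1/(-5639882/50899) = -50899/5639882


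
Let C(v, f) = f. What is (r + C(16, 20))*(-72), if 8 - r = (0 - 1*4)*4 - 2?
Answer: -3312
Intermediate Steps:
r = 26 (r = 8 - ((0 - 1*4)*4 - 2) = 8 - ((0 - 4)*4 - 2) = 8 - (-4*4 - 2) = 8 - (-16 - 2) = 8 - 1*(-18) = 8 + 18 = 26)
(r + C(16, 20))*(-72) = (26 + 20)*(-72) = 46*(-72) = -3312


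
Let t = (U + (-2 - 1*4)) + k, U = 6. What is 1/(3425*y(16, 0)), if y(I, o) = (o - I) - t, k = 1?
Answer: -1/58225 ≈ -1.7175e-5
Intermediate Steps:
t = 1 (t = (6 + (-2 - 1*4)) + 1 = (6 + (-2 - 4)) + 1 = (6 - 6) + 1 = 0 + 1 = 1)
y(I, o) = -1 + o - I (y(I, o) = (o - I) - 1*1 = (o - I) - 1 = -1 + o - I)
1/(3425*y(16, 0)) = 1/(3425*(-1 + 0 - 1*16)) = 1/(3425*(-1 + 0 - 16)) = 1/(3425*(-17)) = 1/(-58225) = -1/58225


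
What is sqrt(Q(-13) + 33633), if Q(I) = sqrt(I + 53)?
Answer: sqrt(33633 + 2*sqrt(10)) ≈ 183.41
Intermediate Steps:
Q(I) = sqrt(53 + I)
sqrt(Q(-13) + 33633) = sqrt(sqrt(53 - 13) + 33633) = sqrt(sqrt(40) + 33633) = sqrt(2*sqrt(10) + 33633) = sqrt(33633 + 2*sqrt(10))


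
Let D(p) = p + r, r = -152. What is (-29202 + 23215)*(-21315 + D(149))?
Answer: 127630866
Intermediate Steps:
D(p) = -152 + p (D(p) = p - 152 = -152 + p)
(-29202 + 23215)*(-21315 + D(149)) = (-29202 + 23215)*(-21315 + (-152 + 149)) = -5987*(-21315 - 3) = -5987*(-21318) = 127630866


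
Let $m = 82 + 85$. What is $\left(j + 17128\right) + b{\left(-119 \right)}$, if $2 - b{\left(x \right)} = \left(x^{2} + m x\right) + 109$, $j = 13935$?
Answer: $36668$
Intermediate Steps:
$m = 167$
$b{\left(x \right)} = -107 - x^{2} - 167 x$ ($b{\left(x \right)} = 2 - \left(\left(x^{2} + 167 x\right) + 109\right) = 2 - \left(109 + x^{2} + 167 x\right) = -107 - x^{2} - 167 x$)
$\left(j + 17128\right) + b{\left(-119 \right)} = \left(13935 + 17128\right) - -5605 = 31063 - -5605 = 31063 + 5605 = 36668$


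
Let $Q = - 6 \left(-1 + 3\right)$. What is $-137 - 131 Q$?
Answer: $1435$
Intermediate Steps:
$Q = -12$ ($Q = \left(-6\right) 2 = -12$)
$-137 - 131 Q = -137 - -1572 = -137 + 1572 = 1435$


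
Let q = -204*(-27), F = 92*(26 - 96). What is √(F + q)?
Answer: 2*I*√233 ≈ 30.529*I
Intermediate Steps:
F = -6440 (F = 92*(-70) = -6440)
q = 5508
√(F + q) = √(-6440 + 5508) = √(-932) = 2*I*√233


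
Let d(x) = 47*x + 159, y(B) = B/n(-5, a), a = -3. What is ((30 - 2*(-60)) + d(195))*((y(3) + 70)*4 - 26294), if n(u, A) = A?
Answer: -246494532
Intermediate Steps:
y(B) = -B/3 (y(B) = B/(-3) = B*(-⅓) = -B/3)
d(x) = 159 + 47*x
((30 - 2*(-60)) + d(195))*((y(3) + 70)*4 - 26294) = ((30 - 2*(-60)) + (159 + 47*195))*((-⅓*3 + 70)*4 - 26294) = ((30 + 120) + (159 + 9165))*((-1 + 70)*4 - 26294) = (150 + 9324)*(69*4 - 26294) = 9474*(276 - 26294) = 9474*(-26018) = -246494532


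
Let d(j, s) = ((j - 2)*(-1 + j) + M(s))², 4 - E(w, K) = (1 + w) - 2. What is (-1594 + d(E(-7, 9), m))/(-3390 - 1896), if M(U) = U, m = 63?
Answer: -9445/1762 ≈ -5.3604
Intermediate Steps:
E(w, K) = 5 - w (E(w, K) = 4 - ((1 + w) - 2) = 4 - (-1 + w) = 4 + (1 - w) = 5 - w)
d(j, s) = (s + (-1 + j)*(-2 + j))² (d(j, s) = ((j - 2)*(-1 + j) + s)² = ((-2 + j)*(-1 + j) + s)² = ((-1 + j)*(-2 + j) + s)² = (s + (-1 + j)*(-2 + j))²)
(-1594 + d(E(-7, 9), m))/(-3390 - 1896) = (-1594 + (2 + 63 + (5 - 1*(-7))² - 3*(5 - 1*(-7)))²)/(-3390 - 1896) = (-1594 + (2 + 63 + (5 + 7)² - 3*(5 + 7))²)/(-5286) = (-1594 + (2 + 63 + 12² - 3*12)²)*(-1/5286) = (-1594 + (2 + 63 + 144 - 36)²)*(-1/5286) = (-1594 + 173²)*(-1/5286) = (-1594 + 29929)*(-1/5286) = 28335*(-1/5286) = -9445/1762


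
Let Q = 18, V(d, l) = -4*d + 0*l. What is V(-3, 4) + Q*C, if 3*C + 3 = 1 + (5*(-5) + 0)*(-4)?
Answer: 600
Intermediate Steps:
V(d, l) = -4*d (V(d, l) = -4*d + 0 = -4*d)
C = 98/3 (C = -1 + (1 + (5*(-5) + 0)*(-4))/3 = -1 + (1 + (-25 + 0)*(-4))/3 = -1 + (1 - 25*(-4))/3 = -1 + (1 + 100)/3 = -1 + (1/3)*101 = -1 + 101/3 = 98/3 ≈ 32.667)
V(-3, 4) + Q*C = -4*(-3) + 18*(98/3) = 12 + 588 = 600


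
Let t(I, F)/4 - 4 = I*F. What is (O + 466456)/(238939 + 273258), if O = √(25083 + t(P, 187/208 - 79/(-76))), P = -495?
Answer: 466456/512197 + √5188387399/253025318 ≈ 0.91098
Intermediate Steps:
t(I, F) = 16 + 4*F*I (t(I, F) = 16 + 4*(I*F) = 16 + 4*(F*I) = 16 + 4*F*I)
O = √5188387399/494 (O = √(25083 + (16 + 4*(187/208 - 79/(-76))*(-495))) = √(25083 + (16 + 4*(187*(1/208) - 79*(-1/76))*(-495))) = √(25083 + (16 + 4*(187/208 + 79/76)*(-495))) = √(25083 + (16 + 4*(7661/3952)*(-495))) = √(25083 + (16 - 3792195/988)) = √(25083 - 3776387/988) = √(21005617/988) = √5188387399/494 ≈ 145.81)
(O + 466456)/(238939 + 273258) = (√5188387399/494 + 466456)/(238939 + 273258) = (466456 + √5188387399/494)/512197 = (466456 + √5188387399/494)*(1/512197) = 466456/512197 + √5188387399/253025318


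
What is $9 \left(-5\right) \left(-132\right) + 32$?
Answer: $5972$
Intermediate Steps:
$9 \left(-5\right) \left(-132\right) + 32 = \left(-45\right) \left(-132\right) + 32 = 5940 + 32 = 5972$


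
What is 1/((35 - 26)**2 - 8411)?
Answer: -1/8330 ≈ -0.00012005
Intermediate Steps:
1/((35 - 26)**2 - 8411) = 1/(9**2 - 8411) = 1/(81 - 8411) = 1/(-8330) = -1/8330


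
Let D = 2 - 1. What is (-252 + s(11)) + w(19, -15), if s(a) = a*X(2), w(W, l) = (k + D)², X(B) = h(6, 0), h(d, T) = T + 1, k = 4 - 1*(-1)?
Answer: -205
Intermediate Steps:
k = 5 (k = 4 + 1 = 5)
D = 1
h(d, T) = 1 + T
X(B) = 1 (X(B) = 1 + 0 = 1)
w(W, l) = 36 (w(W, l) = (5 + 1)² = 6² = 36)
s(a) = a (s(a) = a*1 = a)
(-252 + s(11)) + w(19, -15) = (-252 + 11) + 36 = -241 + 36 = -205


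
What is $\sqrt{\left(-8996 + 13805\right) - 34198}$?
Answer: $i \sqrt{29389} \approx 171.43 i$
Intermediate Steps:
$\sqrt{\left(-8996 + 13805\right) - 34198} = \sqrt{4809 - 34198} = \sqrt{-29389} = i \sqrt{29389}$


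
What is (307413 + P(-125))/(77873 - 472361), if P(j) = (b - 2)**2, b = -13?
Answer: -17091/21916 ≈ -0.77984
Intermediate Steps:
P(j) = 225 (P(j) = (-13 - 2)**2 = (-15)**2 = 225)
(307413 + P(-125))/(77873 - 472361) = (307413 + 225)/(77873 - 472361) = 307638/(-394488) = 307638*(-1/394488) = -17091/21916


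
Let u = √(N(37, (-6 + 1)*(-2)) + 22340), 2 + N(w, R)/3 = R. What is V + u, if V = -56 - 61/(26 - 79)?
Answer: -2907/53 + 2*√5591 ≈ 94.697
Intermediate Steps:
N(w, R) = -6 + 3*R
u = 2*√5591 (u = √((-6 + 3*((-6 + 1)*(-2))) + 22340) = √((-6 + 3*(-5*(-2))) + 22340) = √((-6 + 3*10) + 22340) = √((-6 + 30) + 22340) = √(24 + 22340) = √22364 = 2*√5591 ≈ 149.55)
V = -2907/53 (V = -56 - 61/(-53) = -56 - 61*(-1/53) = -56 + 61/53 = -2907/53 ≈ -54.849)
V + u = -2907/53 + 2*√5591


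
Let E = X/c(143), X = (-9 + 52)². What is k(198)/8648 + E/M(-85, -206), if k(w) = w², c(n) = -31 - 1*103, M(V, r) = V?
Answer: 28907732/6156295 ≈ 4.6956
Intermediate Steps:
c(n) = -134 (c(n) = -31 - 103 = -134)
X = 1849 (X = 43² = 1849)
E = -1849/134 (E = 1849/(-134) = 1849*(-1/134) = -1849/134 ≈ -13.799)
k(198)/8648 + E/M(-85, -206) = 198²/8648 - 1849/134/(-85) = 39204*(1/8648) - 1849/134*(-1/85) = 9801/2162 + 1849/11390 = 28907732/6156295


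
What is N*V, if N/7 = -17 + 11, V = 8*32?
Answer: -10752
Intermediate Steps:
V = 256
N = -42 (N = 7*(-17 + 11) = 7*(-6) = -42)
N*V = -42*256 = -10752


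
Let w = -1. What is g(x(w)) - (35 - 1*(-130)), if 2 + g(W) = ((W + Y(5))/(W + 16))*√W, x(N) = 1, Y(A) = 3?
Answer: -2835/17 ≈ -166.76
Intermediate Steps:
g(W) = -2 + √W*(3 + W)/(16 + W) (g(W) = -2 + ((W + 3)/(W + 16))*√W = -2 + ((3 + W)/(16 + W))*√W = -2 + √W*(3 + W)/(16 + W))
g(x(w)) - (35 - 1*(-130)) = (-32 + 1^(3/2) - 2*1 + 3*√1)/(16 + 1) - (35 - 1*(-130)) = (-32 + 1 - 2 + 3*1)/17 - (35 + 130) = (-32 + 1 - 2 + 3)/17 - 1*165 = (1/17)*(-30) - 165 = -30/17 - 165 = -2835/17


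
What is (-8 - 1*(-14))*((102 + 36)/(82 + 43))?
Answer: 828/125 ≈ 6.6240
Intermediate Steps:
(-8 - 1*(-14))*((102 + 36)/(82 + 43)) = (-8 + 14)*(138/125) = 6*(138*(1/125)) = 6*(138/125) = 828/125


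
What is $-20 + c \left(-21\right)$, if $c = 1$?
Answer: $-41$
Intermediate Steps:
$-20 + c \left(-21\right) = -20 + 1 \left(-21\right) = -20 - 21 = -41$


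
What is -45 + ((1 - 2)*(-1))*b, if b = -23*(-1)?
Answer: -22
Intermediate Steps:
b = 23
-45 + ((1 - 2)*(-1))*b = -45 + ((1 - 2)*(-1))*23 = -45 - 1*(-1)*23 = -45 + 1*23 = -45 + 23 = -22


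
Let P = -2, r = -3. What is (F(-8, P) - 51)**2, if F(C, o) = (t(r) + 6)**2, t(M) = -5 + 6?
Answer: 4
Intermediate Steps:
t(M) = 1
F(C, o) = 49 (F(C, o) = (1 + 6)**2 = 7**2 = 49)
(F(-8, P) - 51)**2 = (49 - 51)**2 = (-2)**2 = 4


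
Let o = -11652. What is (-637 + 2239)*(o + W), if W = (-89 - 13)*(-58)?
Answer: -9189072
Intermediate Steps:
W = 5916 (W = -102*(-58) = 5916)
(-637 + 2239)*(o + W) = (-637 + 2239)*(-11652 + 5916) = 1602*(-5736) = -9189072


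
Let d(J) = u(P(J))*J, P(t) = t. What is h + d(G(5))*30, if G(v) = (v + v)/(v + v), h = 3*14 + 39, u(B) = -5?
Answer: -69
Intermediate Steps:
h = 81 (h = 42 + 39 = 81)
G(v) = 1 (G(v) = (2*v)/((2*v)) = (2*v)*(1/(2*v)) = 1)
d(J) = -5*J
h + d(G(5))*30 = 81 - 5*1*30 = 81 - 5*30 = 81 - 150 = -69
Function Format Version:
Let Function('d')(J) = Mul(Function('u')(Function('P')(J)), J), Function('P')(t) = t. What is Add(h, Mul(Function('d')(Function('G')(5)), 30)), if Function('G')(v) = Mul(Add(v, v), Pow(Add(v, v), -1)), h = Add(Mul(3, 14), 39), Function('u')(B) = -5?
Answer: -69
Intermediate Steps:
h = 81 (h = Add(42, 39) = 81)
Function('G')(v) = 1 (Function('G')(v) = Mul(Mul(2, v), Pow(Mul(2, v), -1)) = Mul(Mul(2, v), Mul(Rational(1, 2), Pow(v, -1))) = 1)
Function('d')(J) = Mul(-5, J)
Add(h, Mul(Function('d')(Function('G')(5)), 30)) = Add(81, Mul(Mul(-5, 1), 30)) = Add(81, Mul(-5, 30)) = Add(81, -150) = -69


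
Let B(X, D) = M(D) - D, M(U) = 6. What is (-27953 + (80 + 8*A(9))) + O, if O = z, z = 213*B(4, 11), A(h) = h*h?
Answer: -28290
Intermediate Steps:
B(X, D) = 6 - D
A(h) = h²
z = -1065 (z = 213*(6 - 1*11) = 213*(6 - 11) = 213*(-5) = -1065)
O = -1065
(-27953 + (80 + 8*A(9))) + O = (-27953 + (80 + 8*9²)) - 1065 = (-27953 + (80 + 8*81)) - 1065 = (-27953 + (80 + 648)) - 1065 = (-27953 + 728) - 1065 = -27225 - 1065 = -28290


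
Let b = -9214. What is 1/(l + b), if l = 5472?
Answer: -1/3742 ≈ -0.00026724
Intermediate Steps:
1/(l + b) = 1/(5472 - 9214) = 1/(-3742) = -1/3742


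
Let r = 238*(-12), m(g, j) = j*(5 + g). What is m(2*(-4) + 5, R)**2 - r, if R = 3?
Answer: 2892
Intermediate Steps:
r = -2856
m(2*(-4) + 5, R)**2 - r = (3*(5 + (2*(-4) + 5)))**2 - 1*(-2856) = (3*(5 + (-8 + 5)))**2 + 2856 = (3*(5 - 3))**2 + 2856 = (3*2)**2 + 2856 = 6**2 + 2856 = 36 + 2856 = 2892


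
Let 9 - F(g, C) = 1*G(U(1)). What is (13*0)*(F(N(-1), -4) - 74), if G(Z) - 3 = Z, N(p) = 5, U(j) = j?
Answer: 0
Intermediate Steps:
G(Z) = 3 + Z
F(g, C) = 5 (F(g, C) = 9 - (3 + 1) = 9 - 4 = 5)
(13*0)*(F(N(-1), -4) - 74) = (13*0)*(5 - 74) = 0*(-69) = 0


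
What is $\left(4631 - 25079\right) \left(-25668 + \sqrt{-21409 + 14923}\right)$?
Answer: $524859264 - 20448 i \sqrt{6486} \approx 5.2486 \cdot 10^{8} - 1.6468 \cdot 10^{6} i$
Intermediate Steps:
$\left(4631 - 25079\right) \left(-25668 + \sqrt{-21409 + 14923}\right) = - 20448 \left(-25668 + \sqrt{-6486}\right) = - 20448 \left(-25668 + i \sqrt{6486}\right) = 524859264 - 20448 i \sqrt{6486}$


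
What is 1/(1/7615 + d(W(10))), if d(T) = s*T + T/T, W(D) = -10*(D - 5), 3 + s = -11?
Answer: 7615/5338116 ≈ 0.0014265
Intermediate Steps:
s = -14 (s = -3 - 11 = -14)
W(D) = 50 - 10*D (W(D) = -10*(-5 + D) = 50 - 10*D)
d(T) = 1 - 14*T (d(T) = -14*T + T/T = -14*T + 1 = 1 - 14*T)
1/(1/7615 + d(W(10))) = 1/(1/7615 + (1 - 14*(50 - 10*10))) = 1/(1/7615 + (1 - 14*(50 - 100))) = 1/(1/7615 + (1 - 14*(-50))) = 1/(1/7615 + (1 + 700)) = 1/(1/7615 + 701) = 1/(5338116/7615) = 7615/5338116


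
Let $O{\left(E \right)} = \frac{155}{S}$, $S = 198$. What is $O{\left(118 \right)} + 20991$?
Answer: $\frac{4156373}{198} \approx 20992.0$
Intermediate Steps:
$O{\left(E \right)} = \frac{155}{198}$
$O{\left(118 \right)} + 20991 = \frac{155}{198} + 20991 = \frac{4156373}{198}$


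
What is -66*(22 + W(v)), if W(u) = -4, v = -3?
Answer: -1188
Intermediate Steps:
-66*(22 + W(v)) = -66*(22 - 4) = -66*18 = -1188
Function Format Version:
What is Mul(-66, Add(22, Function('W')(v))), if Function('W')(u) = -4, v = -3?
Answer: -1188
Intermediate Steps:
Mul(-66, Add(22, Function('W')(v))) = Mul(-66, Add(22, -4)) = Mul(-66, 18) = -1188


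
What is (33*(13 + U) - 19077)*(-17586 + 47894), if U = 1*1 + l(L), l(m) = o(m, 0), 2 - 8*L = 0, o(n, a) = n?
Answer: -563933379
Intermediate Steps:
L = ¼ (L = ¼ - ⅛*0 = ¼ + 0 = ¼ ≈ 0.25000)
l(m) = m
U = 5/4 (U = 1*1 + ¼ = 1 + ¼ = 5/4 ≈ 1.2500)
(33*(13 + U) - 19077)*(-17586 + 47894) = (33*(13 + 5/4) - 19077)*(-17586 + 47894) = (33*(57/4) - 19077)*30308 = (1881/4 - 19077)*30308 = -74427/4*30308 = -563933379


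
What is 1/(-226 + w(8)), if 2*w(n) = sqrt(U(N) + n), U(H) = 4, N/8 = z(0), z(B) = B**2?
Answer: -226/51073 - sqrt(3)/51073 ≈ -0.0044589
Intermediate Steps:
N = 0 (N = 8*0**2 = 8*0 = 0)
w(n) = sqrt(4 + n)/2
1/(-226 + w(8)) = 1/(-226 + sqrt(4 + 8)/2) = 1/(-226 + sqrt(12)/2) = 1/(-226 + (2*sqrt(3))/2) = 1/(-226 + sqrt(3))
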